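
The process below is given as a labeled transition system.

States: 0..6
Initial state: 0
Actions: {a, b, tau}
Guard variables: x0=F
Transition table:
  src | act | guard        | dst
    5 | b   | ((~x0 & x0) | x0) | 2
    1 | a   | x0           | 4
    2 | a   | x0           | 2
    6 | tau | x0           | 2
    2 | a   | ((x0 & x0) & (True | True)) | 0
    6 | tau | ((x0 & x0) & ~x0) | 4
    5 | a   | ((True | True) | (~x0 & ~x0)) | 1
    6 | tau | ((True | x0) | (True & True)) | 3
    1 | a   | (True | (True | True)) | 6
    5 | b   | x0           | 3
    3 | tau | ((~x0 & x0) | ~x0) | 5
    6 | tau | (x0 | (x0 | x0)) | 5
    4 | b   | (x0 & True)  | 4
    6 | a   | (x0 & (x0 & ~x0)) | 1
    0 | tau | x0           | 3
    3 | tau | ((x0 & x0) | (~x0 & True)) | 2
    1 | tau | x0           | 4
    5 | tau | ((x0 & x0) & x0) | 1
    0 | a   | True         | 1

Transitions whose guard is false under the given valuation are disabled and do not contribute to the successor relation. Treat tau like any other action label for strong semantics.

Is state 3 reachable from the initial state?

Guard filter leaves 6 enabled edge(s).
Layer 0: {0}
Layer 1: {1}  now seen {0,1}
Layer 2: {6}  now seen {0,1,6}
Layer 3: {3}  now seen {0,1,3,6}
Layer 4: {2,5}  now seen {0,1,2,3,5,6}
R = {0,1,2,3,5,6}
Path to 3: a·a·tau

Answer: REACHABLE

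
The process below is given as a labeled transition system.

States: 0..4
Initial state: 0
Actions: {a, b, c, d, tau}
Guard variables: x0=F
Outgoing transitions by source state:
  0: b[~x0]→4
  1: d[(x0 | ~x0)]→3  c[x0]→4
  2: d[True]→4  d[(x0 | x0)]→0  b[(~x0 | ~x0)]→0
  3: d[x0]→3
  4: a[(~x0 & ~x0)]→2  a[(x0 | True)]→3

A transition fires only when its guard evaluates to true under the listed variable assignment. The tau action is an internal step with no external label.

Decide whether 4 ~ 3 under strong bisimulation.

Compute ~ classes (split until stable):
  P[0] = {{0,1,2,3,4}}
  P[1] = {{0},{1},{2},{3},{4}}
5 equivalence class(es) (converged in 2)
class of 4: {4}; class of 3: {3}

Answer: NOT BISIMILAR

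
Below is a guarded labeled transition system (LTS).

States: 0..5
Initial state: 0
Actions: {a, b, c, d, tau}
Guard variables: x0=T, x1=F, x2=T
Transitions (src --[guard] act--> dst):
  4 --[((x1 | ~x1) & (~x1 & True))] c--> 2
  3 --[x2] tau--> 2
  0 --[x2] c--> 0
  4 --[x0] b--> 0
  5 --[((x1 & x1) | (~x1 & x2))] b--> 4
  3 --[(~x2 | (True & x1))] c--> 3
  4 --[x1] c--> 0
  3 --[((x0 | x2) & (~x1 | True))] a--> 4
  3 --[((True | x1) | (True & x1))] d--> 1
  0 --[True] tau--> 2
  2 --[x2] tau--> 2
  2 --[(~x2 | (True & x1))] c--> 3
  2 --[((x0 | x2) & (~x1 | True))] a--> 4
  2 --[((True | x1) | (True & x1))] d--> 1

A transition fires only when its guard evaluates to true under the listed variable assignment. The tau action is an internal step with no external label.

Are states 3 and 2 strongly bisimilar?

Refine partition for ~:
  P[0] = {{0,1,2,3,4,5}}
  P[1] = {{0},{1},{2,3},{4},{5}}
stable after 2 split(s): 5 block(s)
[3]={2,3}  [2]={2,3}

Answer: BISIMILAR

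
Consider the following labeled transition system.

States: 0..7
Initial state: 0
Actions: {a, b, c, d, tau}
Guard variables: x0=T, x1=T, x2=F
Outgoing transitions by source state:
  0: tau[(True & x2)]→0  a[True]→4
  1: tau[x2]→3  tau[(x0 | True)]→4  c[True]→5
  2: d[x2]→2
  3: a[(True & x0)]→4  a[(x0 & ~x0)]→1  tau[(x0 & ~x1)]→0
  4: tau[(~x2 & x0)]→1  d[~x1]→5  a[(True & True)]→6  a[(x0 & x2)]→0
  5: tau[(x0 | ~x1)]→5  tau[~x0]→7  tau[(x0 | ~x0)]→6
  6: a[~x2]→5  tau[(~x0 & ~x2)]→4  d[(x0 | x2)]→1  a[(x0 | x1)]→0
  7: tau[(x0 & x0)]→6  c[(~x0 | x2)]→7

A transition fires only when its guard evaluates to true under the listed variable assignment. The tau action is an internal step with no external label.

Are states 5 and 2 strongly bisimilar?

Bisimulation quotient by refinement:
  round 0: {{0,1,2,3,4,5,6,7}}
  round 1: {{0,3},{1},{2},{4},{5,7},{6}}
  round 2: {{0,3},{1},{2},{4},{5},{6},{7}}
Fixed point at round 3; 7 class(es).
class of 5: {5}; class of 2: {2}

Answer: NOT BISIMILAR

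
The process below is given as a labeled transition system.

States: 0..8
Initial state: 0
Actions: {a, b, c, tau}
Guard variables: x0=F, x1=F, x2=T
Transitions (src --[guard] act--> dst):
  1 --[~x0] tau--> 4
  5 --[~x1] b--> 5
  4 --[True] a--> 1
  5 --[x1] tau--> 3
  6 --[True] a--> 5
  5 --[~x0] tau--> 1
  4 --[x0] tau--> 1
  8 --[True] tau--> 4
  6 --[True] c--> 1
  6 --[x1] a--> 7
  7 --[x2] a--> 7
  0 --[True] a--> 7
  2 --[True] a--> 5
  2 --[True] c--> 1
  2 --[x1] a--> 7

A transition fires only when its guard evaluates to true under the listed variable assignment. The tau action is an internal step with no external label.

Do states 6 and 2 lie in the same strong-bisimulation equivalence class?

Compute ~ classes (split until stable):
  P[0] = {{0,1,2,3,4,5,6,7,8}}
  P[1] = {{0,4,7},{1,8},{2,6},{3},{5}}
  P[2] = {{0,7},{1,8},{2,6},{3},{4},{5}}
6 equivalence class(es) (converged in 3)
class of 6: {2,6}; class of 2: {2,6}

Answer: BISIMILAR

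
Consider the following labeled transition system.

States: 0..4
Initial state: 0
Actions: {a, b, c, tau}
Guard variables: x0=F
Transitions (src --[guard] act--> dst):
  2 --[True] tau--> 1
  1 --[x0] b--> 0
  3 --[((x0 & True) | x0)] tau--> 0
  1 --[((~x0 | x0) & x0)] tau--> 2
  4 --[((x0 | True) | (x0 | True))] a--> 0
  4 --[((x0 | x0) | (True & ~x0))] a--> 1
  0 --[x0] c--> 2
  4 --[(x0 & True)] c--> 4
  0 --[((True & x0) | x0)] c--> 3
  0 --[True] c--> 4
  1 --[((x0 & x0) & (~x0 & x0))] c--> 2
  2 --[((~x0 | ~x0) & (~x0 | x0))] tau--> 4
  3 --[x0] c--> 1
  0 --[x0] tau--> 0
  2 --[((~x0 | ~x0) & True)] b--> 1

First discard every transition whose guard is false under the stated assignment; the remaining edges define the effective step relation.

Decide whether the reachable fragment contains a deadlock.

Answer: DEADLOCK at state 1

Working:
Reach set: {0,1,4}
  0: c→4  [1 exit(s)]
  1: ∅  [deadlock]
  4: a→0  a→1  [2 exit(s)]
Path to 1: c·a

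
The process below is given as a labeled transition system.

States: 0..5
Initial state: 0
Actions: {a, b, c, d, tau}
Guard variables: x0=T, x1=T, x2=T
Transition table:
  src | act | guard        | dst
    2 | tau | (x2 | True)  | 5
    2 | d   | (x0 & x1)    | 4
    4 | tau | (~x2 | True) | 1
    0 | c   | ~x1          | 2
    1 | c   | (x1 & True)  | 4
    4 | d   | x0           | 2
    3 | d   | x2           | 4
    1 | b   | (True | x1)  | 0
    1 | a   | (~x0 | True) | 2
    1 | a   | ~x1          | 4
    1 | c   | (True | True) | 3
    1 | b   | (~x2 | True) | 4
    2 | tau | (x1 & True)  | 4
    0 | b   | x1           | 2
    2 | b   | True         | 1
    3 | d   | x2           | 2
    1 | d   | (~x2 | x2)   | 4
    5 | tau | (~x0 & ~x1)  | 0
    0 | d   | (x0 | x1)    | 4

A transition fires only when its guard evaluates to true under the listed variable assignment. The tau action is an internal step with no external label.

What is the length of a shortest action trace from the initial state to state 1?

Layered search for 1:
  depth 0: {0}
  depth 1: {2,4}
  depth 2: {1,5}
1 enters at depth 2; path b·b

Answer: 2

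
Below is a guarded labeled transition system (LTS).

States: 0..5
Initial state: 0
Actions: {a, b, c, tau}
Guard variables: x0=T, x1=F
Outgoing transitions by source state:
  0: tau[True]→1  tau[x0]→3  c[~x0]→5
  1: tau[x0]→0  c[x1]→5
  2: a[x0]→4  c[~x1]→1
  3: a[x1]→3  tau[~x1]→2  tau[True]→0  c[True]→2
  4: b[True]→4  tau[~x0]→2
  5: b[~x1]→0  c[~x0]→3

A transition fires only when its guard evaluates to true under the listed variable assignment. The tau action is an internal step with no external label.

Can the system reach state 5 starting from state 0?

Answer: UNREACHABLE

Trace:
Guard filter leaves 10 enabled edge(s).
depth 0: {0}
depth 1: {1,3}  now seen {0,1,3}
depth 2: {2}  now seen {0,1,2,3}
depth 3: {4}  now seen {0,1,2,3,4}
Reach set: {0,1,2,3,4}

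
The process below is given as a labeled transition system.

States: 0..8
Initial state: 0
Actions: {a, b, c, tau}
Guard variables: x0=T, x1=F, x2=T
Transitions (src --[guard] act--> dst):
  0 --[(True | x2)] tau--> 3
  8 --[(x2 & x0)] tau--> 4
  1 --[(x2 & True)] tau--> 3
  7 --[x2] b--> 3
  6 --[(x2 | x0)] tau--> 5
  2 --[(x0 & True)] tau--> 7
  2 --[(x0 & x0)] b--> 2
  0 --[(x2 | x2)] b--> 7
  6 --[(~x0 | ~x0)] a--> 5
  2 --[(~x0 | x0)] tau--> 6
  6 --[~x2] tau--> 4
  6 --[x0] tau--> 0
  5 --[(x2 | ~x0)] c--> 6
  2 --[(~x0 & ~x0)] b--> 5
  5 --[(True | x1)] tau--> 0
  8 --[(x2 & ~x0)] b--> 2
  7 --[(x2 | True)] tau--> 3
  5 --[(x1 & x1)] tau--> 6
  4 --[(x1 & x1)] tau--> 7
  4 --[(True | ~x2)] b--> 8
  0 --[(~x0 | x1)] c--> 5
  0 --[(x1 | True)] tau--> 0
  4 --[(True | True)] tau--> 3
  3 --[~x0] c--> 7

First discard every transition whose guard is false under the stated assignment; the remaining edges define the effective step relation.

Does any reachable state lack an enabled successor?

Answer: DEADLOCK at state 3

Analysis:
Reachable = {0,3,7}
  0: b→7  tau→0  tau→3  [3 out]
  3: ∅  [no exit]
  7: b→3  tau→3  [2 out]
witness 3: tau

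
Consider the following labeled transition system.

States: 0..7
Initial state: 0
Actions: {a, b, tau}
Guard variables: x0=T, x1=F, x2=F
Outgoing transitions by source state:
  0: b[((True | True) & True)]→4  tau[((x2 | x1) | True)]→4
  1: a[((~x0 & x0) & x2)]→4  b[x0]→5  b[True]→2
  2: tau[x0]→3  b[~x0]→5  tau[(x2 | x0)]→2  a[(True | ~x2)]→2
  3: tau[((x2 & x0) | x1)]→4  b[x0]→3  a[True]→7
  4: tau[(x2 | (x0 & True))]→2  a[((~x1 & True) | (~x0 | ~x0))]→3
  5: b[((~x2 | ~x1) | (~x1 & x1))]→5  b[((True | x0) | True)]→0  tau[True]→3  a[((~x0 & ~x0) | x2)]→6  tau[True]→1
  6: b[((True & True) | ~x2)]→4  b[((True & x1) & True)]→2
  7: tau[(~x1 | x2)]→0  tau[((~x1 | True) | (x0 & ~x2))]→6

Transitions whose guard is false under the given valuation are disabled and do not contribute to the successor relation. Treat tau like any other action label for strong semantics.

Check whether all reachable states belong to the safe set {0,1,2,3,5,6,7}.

Safe = {0,1,2,3,5,6,7}
Reachable = {0,2,3,4,6,7}
  0: ✓
  2: ✓
  3: ✓
  4: outside
  6: ✓
  7: ✓
witness against invariant: b → 4

Answer: INVARIANT VIOLATED at state 4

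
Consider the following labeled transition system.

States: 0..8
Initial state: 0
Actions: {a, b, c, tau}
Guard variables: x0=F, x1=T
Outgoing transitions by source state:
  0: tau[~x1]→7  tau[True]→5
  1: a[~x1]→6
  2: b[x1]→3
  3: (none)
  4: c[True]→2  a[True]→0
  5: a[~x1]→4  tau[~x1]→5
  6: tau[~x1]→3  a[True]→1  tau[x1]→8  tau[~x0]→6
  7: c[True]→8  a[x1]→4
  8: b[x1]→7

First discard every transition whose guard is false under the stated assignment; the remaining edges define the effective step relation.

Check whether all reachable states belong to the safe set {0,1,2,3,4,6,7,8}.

Answer: INVARIANT VIOLATED at state 5

Trace:
Allowed set {0,1,2,3,4,6,7,8}
R = {0,5}
  0: ✓
  5: outside
witness against invariant: tau → 5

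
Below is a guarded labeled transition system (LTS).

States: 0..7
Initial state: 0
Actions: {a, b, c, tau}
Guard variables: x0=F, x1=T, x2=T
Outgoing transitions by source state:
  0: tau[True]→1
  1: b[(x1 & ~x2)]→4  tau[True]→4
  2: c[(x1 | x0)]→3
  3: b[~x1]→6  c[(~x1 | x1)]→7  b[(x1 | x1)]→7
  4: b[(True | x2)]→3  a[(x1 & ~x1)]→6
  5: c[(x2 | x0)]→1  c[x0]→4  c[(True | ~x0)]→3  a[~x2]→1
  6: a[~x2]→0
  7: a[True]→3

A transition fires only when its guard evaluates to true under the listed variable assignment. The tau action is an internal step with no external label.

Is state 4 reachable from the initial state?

Answer: REACHABLE

Trace:
9 transition(s) survive guard evaluation.
depth 0: {0}
depth 1: {1}  cumulative {0,1}
depth 2: {4}  cumulative {0,1,4}
depth 3: {3}  cumulative {0,1,3,4}
depth 4: {7}  cumulative {0,1,3,4,7}
R = {0,1,3,4,7}
Path to 4: tau·tau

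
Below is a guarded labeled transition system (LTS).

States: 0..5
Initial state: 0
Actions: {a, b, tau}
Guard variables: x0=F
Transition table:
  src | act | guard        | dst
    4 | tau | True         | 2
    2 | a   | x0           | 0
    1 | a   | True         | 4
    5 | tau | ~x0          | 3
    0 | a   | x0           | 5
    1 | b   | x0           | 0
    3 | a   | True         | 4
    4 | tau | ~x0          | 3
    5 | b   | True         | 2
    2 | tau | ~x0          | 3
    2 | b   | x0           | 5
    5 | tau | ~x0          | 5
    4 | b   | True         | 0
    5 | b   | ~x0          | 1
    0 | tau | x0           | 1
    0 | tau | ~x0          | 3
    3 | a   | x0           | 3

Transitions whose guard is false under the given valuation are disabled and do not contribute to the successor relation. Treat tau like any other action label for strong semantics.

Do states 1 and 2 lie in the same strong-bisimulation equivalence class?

Answer: NOT BISIMILAR

Trace:
Compute ~ classes (split until stable):
  round 0: {{0,1,2,3,4,5}}
  round 1: {{0,2},{1,3},{4,5}}
  round 2: {{0,2},{1,3},{4},{5}}
Fixed point at round 3; 4 class(es).
1∈{1,3}, 2∈{0,2}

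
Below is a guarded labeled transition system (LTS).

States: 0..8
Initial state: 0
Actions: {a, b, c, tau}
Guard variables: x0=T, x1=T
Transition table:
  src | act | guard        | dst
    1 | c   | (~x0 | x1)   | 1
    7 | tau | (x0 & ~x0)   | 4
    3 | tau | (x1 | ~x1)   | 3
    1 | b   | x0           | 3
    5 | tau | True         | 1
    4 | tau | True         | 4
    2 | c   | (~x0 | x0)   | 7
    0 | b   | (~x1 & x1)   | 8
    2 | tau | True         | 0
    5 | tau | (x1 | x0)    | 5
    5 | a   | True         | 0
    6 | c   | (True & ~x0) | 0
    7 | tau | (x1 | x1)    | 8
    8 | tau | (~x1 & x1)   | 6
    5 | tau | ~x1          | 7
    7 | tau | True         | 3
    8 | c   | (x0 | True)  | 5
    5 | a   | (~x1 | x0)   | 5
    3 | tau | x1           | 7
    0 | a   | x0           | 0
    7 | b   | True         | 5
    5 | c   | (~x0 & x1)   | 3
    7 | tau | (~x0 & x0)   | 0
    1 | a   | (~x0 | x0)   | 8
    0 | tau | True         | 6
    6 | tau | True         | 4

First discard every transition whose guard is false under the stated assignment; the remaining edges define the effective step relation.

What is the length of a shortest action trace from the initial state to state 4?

Answer: 2

Working:
Layered search for 4:
  Layer 0: {0}
  Layer 1: {6}
  Layer 2: {4}
depth(4)=2, e.g. tau·tau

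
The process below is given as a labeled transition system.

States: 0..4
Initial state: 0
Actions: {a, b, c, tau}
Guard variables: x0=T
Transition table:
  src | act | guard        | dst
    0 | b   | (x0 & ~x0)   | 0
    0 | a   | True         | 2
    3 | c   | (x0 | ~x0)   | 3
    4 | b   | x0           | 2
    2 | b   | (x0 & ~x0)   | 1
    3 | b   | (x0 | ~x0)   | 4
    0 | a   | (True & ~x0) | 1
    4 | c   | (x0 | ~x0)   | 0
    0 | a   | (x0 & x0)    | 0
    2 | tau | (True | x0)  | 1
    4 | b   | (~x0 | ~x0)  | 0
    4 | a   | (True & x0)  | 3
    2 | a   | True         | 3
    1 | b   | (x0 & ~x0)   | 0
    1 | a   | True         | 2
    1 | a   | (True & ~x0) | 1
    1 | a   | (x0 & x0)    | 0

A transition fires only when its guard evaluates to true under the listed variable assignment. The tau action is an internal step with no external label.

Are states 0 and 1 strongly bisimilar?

Bisimulation quotient by refinement:
  round 0: {{0,1,2,3,4}}
  round 1: {{0,1},{2},{3},{4}}
4 equivalence class(es) (converged in 2)
[0]={0,1}  [1]={0,1}

Answer: BISIMILAR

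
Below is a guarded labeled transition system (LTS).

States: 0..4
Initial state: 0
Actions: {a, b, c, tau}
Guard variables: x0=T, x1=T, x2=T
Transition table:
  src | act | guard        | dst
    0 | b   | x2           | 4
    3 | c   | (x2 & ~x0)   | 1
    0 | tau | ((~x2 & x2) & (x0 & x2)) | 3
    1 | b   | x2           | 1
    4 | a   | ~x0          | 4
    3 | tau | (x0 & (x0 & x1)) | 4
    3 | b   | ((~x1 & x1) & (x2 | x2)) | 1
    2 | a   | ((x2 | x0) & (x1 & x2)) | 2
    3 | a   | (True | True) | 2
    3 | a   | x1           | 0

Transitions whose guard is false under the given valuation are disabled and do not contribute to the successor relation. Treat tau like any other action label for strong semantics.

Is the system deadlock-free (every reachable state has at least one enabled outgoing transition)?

R = {0,4}
  0: b→4  [deg 1]
  4: ∅  [no exit]
witness 4: b

Answer: DEADLOCK at state 4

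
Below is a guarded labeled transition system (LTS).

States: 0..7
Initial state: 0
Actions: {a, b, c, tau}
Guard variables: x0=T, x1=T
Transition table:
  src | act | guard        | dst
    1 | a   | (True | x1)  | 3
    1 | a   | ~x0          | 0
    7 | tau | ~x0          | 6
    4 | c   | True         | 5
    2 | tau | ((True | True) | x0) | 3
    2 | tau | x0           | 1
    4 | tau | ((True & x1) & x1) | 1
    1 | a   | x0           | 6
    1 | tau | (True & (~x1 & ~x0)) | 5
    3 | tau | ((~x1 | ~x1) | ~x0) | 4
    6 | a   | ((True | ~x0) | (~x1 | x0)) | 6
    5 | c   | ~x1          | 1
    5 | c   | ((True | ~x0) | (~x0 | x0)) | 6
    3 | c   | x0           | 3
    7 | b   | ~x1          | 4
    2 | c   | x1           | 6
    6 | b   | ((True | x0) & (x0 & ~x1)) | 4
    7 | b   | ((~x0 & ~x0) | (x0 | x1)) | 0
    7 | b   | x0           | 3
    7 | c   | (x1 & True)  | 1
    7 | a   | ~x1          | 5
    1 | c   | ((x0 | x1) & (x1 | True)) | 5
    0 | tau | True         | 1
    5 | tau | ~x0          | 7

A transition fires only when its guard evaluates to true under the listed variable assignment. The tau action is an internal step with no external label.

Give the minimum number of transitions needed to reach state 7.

Breadth-first toward 7:
  Layer 0: {0}
  Layer 1: {1}
  Layer 2: {3,5,6}
7 never appears.

Answer: UNREACHABLE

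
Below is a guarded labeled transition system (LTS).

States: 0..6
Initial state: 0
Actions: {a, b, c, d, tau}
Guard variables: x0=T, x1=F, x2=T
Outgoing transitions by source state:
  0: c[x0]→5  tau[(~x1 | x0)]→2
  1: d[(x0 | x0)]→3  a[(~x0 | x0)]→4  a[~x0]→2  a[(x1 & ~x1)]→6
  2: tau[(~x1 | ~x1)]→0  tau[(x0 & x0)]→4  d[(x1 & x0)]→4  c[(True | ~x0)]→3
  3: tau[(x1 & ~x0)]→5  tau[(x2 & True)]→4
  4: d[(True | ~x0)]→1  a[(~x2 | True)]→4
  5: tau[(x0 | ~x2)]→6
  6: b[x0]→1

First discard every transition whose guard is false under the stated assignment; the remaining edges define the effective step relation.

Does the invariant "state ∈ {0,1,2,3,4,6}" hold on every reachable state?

Answer: INVARIANT VIOLATED at state 5

Working:
Inv-set: {0,1,2,3,4,6}
R = {0,1,2,3,4,5,6}
  0: ✓
  1: ✓
  2: ✓
  3: ✓
  4: ✓
  5: outside
  6: ✓
reach 5 via c — violates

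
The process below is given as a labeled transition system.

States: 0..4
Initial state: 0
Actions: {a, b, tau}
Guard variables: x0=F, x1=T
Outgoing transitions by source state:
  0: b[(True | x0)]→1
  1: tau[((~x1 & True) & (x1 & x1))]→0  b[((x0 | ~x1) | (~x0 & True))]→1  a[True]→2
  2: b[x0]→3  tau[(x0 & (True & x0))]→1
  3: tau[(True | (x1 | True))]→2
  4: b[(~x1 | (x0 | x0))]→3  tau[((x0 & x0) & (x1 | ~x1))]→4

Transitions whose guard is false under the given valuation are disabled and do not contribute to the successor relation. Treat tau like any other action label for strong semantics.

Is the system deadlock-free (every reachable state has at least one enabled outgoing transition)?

Answer: DEADLOCK at state 2

Trace:
R = {0,1,2}
  0: b→1  [deg 1]
  1: a→2  b→1  [deg 2]
  2: ∅  [no exit]
trace reaching 2: b·a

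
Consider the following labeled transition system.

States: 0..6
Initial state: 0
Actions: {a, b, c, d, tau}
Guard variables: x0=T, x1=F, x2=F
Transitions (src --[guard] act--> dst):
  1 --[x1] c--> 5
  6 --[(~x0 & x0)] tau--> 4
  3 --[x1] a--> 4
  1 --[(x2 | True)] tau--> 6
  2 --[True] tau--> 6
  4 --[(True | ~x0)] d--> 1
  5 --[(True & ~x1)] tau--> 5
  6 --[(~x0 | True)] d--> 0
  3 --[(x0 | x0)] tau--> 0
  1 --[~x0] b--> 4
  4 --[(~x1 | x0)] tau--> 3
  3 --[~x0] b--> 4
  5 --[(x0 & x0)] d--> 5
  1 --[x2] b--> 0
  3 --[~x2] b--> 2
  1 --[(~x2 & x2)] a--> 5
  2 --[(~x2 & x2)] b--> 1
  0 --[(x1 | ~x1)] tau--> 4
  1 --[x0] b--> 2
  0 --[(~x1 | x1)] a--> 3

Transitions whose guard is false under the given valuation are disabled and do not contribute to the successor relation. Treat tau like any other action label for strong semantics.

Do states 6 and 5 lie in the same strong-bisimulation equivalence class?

Answer: NOT BISIMILAR

Trace:
Bisimulation quotient by refinement:
  P[0] = {{0,1,2,3,4,5,6}}
  P[1] = {{0},{1,3},{2},{4,5},{6}}
  P[2] = {{0},{1},{2},{3},{4},{5},{6}}
7 equivalence class(es) (converged in 3)
class of 6: {6}; class of 5: {5}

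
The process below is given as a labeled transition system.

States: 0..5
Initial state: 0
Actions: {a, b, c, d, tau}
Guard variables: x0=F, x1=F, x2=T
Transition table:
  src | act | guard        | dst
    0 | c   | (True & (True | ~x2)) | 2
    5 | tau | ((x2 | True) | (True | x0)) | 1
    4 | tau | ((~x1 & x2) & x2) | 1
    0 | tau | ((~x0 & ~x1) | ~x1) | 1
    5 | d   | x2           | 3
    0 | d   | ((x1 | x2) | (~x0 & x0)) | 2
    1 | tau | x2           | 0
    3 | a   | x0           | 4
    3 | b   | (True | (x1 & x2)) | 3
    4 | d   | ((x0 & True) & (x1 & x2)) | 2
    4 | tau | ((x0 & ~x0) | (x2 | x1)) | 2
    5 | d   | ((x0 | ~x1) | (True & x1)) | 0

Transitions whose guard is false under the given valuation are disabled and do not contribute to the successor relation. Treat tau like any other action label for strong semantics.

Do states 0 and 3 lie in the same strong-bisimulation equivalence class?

Answer: NOT BISIMILAR

Working:
Bisimulation quotient by refinement:
  round 0: {{0,1,2,3,4,5}}
  round 1: {{0},{1,4},{2},{3},{5}}
  round 2: {{0},{1},{2},{3},{4},{5}}
stable after 3 split(s): 6 block(s)
[0]={0}  [3]={3}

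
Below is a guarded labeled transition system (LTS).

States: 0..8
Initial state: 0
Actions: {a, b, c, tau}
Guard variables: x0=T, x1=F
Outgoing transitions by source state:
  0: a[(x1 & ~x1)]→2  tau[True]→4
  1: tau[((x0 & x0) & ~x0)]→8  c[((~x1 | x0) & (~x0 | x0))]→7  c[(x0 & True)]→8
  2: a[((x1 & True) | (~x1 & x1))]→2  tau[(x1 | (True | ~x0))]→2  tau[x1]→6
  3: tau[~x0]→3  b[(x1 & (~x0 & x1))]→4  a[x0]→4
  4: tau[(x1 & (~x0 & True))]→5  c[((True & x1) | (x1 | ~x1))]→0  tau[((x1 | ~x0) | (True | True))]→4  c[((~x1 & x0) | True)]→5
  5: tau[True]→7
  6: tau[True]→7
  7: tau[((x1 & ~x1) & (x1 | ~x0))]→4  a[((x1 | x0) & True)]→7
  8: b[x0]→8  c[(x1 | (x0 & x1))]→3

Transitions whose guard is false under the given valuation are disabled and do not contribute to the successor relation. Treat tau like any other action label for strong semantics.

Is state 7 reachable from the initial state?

After dropping false guards: 12 live edges.
depth 0: {0}
depth 1: {4}  now seen {0,4}
depth 2: {5}  now seen {0,4,5}
depth 3: {7}  now seen {0,4,5,7}
Reachable = {0,4,5,7}
Path to 7: tau·c·tau

Answer: REACHABLE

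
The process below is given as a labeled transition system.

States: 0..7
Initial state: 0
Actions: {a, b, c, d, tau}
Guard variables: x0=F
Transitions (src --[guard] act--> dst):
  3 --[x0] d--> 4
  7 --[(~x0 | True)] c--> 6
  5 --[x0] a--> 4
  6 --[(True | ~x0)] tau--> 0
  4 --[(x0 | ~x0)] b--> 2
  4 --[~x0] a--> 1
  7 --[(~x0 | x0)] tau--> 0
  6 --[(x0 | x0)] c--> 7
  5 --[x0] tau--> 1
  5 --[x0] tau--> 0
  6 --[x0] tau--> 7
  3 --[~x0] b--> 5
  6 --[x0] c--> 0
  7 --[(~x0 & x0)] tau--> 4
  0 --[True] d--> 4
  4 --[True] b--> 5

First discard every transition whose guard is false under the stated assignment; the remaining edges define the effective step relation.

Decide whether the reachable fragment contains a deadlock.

Answer: DEADLOCK at state 1

Working:
R = {0,1,2,4,5}
  0: d→4  [1 out]
  1: ∅  [no exit]
  2: ∅  [no exit]
  4: a→1  b→2  b→5  [3 out]
  5: ∅  [no exit]
witness 1: d·a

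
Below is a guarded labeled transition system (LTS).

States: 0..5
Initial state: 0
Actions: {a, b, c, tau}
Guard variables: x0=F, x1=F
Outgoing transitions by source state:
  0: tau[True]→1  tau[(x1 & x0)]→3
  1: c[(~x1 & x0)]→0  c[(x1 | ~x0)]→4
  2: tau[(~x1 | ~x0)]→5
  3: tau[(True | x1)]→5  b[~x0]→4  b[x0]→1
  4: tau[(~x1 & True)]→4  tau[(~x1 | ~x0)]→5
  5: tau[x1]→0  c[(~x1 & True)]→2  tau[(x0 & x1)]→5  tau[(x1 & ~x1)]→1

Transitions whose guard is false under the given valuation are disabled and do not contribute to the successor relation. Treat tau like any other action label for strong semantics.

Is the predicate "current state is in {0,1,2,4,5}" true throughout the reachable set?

Safe = {0,1,2,4,5}
Reachable = {0,1,2,4,5}
  0: ok
  1: ok
  2: ok
  4: ok
  5: ok

Answer: INVARIANT HOLDS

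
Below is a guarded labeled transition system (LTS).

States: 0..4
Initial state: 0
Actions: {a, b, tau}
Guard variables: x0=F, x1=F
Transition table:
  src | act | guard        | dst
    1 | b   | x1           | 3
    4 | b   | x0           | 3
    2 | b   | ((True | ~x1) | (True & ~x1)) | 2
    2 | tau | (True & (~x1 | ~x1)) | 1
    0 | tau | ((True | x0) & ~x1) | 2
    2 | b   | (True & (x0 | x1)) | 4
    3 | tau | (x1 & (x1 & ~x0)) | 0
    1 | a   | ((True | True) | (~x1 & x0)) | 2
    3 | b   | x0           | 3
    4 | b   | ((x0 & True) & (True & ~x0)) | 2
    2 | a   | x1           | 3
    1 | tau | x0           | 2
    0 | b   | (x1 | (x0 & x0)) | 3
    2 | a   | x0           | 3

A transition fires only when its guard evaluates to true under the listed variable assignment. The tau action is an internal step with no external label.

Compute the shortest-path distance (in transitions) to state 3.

BFS to 3:
  Layer 0: {0}
  Layer 1: {2}
  Layer 2: {1}
3 never appears.

Answer: UNREACHABLE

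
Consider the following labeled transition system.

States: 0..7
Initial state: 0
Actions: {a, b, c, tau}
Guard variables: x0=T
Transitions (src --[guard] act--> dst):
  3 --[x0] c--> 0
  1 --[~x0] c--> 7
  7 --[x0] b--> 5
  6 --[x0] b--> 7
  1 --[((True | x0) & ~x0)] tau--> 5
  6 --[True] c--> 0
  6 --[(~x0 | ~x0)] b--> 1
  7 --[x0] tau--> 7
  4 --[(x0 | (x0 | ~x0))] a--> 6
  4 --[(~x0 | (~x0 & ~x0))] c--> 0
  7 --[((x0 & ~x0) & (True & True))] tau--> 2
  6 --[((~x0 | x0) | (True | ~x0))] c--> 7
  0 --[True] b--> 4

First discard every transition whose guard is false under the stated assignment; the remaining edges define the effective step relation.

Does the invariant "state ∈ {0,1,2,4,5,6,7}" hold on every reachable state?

Answer: INVARIANT HOLDS

Analysis:
Safe = {0,1,2,4,5,6,7}
Reach set: {0,4,5,6,7}
  0: safe
  4: safe
  5: safe
  6: safe
  7: safe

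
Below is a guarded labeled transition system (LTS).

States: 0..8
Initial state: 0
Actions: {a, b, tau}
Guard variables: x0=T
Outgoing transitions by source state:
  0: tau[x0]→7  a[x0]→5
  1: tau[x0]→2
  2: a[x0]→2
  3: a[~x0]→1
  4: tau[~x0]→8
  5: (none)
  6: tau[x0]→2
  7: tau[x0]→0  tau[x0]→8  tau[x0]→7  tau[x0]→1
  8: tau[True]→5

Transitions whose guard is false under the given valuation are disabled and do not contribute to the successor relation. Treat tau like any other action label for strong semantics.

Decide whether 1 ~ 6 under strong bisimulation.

Answer: BISIMILAR

Trace:
Refine partition for ~:
  P[0] = {{0,1,2,3,4,5,6,7,8}}
  P[1] = {{0},{1,6,7,8},{2},{3,4,5}}
  P[2] = {{0},{1,6},{2},{3,4,5},{7},{8}}
6 equivalence class(es) (converged in 3)
class of 1: {1,6}; class of 6: {1,6}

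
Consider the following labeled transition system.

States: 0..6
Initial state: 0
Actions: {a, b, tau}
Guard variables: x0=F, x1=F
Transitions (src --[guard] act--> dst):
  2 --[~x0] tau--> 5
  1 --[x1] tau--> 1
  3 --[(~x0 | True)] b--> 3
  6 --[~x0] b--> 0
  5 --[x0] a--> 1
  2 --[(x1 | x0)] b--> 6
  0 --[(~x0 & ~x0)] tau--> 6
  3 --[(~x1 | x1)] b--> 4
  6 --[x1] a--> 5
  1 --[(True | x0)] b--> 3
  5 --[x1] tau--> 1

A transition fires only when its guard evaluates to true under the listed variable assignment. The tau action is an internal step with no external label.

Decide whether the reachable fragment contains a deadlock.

R = {0,6}
  0: tau→6  [1 exit(s)]
  6: b→0  [1 exit(s)]

Answer: DEADLOCK-FREE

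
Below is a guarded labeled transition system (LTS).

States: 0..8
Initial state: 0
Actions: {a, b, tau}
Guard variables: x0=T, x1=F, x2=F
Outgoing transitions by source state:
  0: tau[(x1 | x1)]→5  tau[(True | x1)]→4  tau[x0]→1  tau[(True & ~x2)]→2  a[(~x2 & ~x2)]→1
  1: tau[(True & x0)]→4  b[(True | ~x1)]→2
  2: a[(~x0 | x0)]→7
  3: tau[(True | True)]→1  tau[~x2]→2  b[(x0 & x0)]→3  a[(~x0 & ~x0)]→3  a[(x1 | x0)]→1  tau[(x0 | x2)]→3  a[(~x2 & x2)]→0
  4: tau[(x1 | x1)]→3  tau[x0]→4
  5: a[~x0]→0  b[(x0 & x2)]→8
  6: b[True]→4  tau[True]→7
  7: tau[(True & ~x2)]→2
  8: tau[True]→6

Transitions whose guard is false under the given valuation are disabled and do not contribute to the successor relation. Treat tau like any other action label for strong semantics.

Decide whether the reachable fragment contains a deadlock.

Answer: DEADLOCK-FREE

Analysis:
Reachable = {0,1,2,4,7}
  0: a→1  tau→1  tau→2  tau→4  [deg 4]
  1: b→2  tau→4  [deg 2]
  2: a→7  [deg 1]
  4: tau→4  [deg 1]
  7: tau→2  [deg 1]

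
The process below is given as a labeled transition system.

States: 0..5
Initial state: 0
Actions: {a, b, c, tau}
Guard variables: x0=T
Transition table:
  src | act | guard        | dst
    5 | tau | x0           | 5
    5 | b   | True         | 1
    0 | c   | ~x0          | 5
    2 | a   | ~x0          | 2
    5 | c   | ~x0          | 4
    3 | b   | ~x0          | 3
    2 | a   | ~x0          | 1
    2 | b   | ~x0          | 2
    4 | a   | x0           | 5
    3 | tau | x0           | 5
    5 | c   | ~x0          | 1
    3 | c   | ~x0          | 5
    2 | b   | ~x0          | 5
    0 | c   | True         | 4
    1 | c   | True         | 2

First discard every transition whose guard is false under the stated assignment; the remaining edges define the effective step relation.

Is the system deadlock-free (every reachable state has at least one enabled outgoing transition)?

Answer: DEADLOCK at state 2

Analysis:
Reach set: {0,1,2,4,5}
  0: c→4  [deg 1]
  1: c→2  [deg 1]
  2: ∅  [deadlock]
  4: a→5  [deg 1]
  5: b→1  tau→5  [deg 2]
witness 2: c·a·b·c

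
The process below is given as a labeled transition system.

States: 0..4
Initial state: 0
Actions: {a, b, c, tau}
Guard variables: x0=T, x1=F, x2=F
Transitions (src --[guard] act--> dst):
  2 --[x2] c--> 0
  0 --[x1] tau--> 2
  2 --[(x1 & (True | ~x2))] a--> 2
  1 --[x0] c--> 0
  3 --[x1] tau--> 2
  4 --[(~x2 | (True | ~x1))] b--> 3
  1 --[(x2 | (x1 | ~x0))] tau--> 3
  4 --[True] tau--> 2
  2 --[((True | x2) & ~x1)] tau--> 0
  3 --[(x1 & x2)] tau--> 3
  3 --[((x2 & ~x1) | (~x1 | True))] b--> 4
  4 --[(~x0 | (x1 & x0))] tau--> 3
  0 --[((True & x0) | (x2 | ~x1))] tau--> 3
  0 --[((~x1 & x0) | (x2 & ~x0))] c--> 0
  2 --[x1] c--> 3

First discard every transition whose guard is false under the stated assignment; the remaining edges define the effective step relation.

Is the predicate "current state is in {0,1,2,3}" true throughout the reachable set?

Answer: INVARIANT VIOLATED at state 4

Analysis:
Inv-set: {0,1,2,3}
Reachable = {0,2,3,4}
  0: ✓
  2: ✓
  3: ✓
  4: outside
witness against invariant: tau·b → 4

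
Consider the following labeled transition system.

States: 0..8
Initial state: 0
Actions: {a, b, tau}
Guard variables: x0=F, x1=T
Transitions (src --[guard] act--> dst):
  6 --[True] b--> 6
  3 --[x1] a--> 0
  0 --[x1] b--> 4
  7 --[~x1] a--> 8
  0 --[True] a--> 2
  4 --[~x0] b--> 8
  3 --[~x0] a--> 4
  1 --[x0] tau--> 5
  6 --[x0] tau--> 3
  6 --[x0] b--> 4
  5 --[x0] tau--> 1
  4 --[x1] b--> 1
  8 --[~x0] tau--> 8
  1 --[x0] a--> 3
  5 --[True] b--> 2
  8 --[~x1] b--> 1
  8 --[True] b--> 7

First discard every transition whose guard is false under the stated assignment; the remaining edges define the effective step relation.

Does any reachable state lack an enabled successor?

Reach set: {0,1,2,4,7,8}
  0: a→2  b→4  [2 out]
  1: ∅  [deadlock]
  2: ∅  [deadlock]
  4: b→1  b→8  [2 out]
  7: ∅  [deadlock]
  8: b→7  tau→8  [2 out]
trace reaching 1: b·b

Answer: DEADLOCK at state 1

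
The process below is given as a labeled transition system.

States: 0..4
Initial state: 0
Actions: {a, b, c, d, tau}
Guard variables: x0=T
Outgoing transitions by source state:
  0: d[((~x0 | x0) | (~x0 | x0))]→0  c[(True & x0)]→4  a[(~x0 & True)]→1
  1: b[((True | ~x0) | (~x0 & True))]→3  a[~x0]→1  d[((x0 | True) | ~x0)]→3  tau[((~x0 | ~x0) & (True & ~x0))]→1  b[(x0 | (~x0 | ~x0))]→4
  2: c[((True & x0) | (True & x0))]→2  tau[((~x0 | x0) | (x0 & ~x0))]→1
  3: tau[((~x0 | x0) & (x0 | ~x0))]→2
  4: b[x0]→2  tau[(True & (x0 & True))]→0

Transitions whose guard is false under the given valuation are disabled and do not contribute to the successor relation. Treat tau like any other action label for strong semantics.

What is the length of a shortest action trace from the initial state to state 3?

Answer: 4

Analysis:
BFS to 3:
  Layer 0: {0}
  Layer 1: {4}
  Layer 2: {2}
  Layer 3: {1}
  Layer 4: {3}
depth(3)=4, e.g. c·b·tau·b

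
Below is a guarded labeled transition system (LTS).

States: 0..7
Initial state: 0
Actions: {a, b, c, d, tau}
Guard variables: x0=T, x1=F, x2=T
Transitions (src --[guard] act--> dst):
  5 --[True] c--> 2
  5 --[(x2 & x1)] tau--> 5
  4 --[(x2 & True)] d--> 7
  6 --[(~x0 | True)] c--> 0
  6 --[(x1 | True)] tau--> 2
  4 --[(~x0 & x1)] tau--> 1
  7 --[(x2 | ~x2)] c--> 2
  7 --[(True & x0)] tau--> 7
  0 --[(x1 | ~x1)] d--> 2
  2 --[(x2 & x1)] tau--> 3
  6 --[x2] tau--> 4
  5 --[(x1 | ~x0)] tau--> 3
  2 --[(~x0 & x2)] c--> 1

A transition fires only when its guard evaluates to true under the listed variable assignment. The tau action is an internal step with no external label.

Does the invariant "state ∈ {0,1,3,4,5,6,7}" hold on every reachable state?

Answer: INVARIANT VIOLATED at state 2

Trace:
Inv-set: {0,1,3,4,5,6,7}
Reachable = {0,2}
  0: ✓
  2: VIOLATES
counterexample path to 2: d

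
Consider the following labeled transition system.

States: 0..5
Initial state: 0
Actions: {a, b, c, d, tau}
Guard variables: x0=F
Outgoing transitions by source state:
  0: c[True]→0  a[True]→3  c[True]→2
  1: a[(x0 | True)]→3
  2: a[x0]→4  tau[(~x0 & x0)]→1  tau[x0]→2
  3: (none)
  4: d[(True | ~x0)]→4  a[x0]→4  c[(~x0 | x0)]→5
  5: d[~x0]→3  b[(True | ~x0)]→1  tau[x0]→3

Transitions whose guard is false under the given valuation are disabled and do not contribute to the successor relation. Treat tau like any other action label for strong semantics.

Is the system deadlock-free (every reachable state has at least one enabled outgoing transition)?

Answer: DEADLOCK at state 2

Analysis:
Reach set: {0,2,3}
  0: a→3  c→0  c→2  [3 out]
  2: ∅  [no exit]
  3: ∅  [no exit]
Path to 2: c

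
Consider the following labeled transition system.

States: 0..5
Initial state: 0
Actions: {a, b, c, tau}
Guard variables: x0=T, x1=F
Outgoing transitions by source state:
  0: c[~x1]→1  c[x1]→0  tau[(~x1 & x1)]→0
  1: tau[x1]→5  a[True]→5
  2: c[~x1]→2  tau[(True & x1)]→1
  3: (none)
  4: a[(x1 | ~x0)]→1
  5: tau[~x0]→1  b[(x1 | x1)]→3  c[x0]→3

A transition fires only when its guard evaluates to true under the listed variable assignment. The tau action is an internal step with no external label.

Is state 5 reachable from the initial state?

Answer: REACHABLE

Analysis:
Guard filter leaves 4 enabled edge(s).
Layer 0: {0}
Layer 1: {1}  now seen {0,1}
Layer 2: {5}  now seen {0,1,5}
Layer 3: {3}  now seen {0,1,3,5}
Reachable = {0,1,3,5}
witness 5: c·a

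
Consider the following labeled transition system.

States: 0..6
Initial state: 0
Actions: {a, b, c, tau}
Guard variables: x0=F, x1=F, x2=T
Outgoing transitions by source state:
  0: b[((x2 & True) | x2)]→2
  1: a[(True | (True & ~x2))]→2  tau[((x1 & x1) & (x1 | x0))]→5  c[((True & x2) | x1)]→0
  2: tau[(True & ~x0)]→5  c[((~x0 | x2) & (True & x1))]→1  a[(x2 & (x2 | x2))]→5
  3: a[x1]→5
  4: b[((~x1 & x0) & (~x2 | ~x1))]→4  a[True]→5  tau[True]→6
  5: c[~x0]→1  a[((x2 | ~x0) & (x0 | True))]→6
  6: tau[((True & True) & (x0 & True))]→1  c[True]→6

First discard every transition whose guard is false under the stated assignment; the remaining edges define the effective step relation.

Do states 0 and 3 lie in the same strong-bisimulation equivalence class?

Refine partition for ~:
  round 0: {{0,1,2,3,4,5,6}}
  round 1: {{0},{1,5},{2,4},{3},{6}}
  round 2: {{0},{1},{2},{3},{4},{5},{6}}
stable after 3 split(s): 7 block(s)
class of 0: {0}; class of 3: {3}

Answer: NOT BISIMILAR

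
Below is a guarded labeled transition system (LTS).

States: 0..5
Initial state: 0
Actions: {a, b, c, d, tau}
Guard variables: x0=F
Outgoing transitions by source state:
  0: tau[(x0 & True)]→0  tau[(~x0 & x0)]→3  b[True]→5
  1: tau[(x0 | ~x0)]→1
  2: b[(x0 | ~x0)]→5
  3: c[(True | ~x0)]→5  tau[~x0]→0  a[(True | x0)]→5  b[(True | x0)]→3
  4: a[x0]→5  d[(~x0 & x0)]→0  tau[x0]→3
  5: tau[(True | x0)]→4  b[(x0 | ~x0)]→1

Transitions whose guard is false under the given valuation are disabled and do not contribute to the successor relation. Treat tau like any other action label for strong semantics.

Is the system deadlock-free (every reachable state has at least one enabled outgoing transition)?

Reach set: {0,1,4,5}
  0: b→5  [1 out]
  1: tau→1  [1 out]
  4: ∅  [no exit]
  5: b→1  tau→4  [2 out]
trace reaching 4: b·tau

Answer: DEADLOCK at state 4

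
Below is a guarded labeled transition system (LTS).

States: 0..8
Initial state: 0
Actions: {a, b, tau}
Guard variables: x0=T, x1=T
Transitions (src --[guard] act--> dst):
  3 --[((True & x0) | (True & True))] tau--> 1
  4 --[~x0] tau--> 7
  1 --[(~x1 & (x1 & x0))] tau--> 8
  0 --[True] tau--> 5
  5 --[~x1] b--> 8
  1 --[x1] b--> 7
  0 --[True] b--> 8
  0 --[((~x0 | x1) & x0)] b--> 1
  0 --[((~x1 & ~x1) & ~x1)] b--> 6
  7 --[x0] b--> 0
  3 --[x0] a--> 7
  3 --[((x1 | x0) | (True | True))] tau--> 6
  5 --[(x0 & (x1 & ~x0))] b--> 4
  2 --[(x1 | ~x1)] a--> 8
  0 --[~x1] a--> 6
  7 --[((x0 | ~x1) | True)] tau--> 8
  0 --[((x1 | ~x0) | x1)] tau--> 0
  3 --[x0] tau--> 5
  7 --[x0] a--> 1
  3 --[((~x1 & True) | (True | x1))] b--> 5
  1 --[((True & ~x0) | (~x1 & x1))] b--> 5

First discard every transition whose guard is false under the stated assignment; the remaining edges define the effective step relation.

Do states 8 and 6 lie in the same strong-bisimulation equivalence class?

Refine partition for ~:
  P[0] = {{0,1,2,3,4,5,6,7,8}}
  P[1] = {{0},{1},{2},{3,7},{4,5,6,8}}
  P[2] = {{0},{1},{2},{3},{4,5,6,8},{7}}
6 equivalence class(es) (converged in 3)
[8]={4,5,6,8}  [6]={4,5,6,8}

Answer: BISIMILAR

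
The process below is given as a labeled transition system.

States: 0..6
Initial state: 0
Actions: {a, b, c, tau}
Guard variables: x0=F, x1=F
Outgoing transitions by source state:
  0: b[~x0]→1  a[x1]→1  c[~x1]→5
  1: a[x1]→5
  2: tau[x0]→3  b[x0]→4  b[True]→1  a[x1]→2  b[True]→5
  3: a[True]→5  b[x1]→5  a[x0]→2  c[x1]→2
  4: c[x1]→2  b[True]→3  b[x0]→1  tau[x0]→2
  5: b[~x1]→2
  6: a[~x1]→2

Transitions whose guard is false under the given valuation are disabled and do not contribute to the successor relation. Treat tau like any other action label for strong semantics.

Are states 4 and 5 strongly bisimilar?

Answer: NOT BISIMILAR

Working:
Bisimulation quotient by refinement:
  round 0: {{0,1,2,3,4,5,6}}
  round 1: {{0},{1},{2,4,5},{3,6}}
  round 2: {{0},{1},{2},{3,6},{4},{5}}
  round 3: {{0},{1},{2},{3},{4},{5},{6}}
stable after 4 split(s): 7 block(s)
[4]={4}  [5]={5}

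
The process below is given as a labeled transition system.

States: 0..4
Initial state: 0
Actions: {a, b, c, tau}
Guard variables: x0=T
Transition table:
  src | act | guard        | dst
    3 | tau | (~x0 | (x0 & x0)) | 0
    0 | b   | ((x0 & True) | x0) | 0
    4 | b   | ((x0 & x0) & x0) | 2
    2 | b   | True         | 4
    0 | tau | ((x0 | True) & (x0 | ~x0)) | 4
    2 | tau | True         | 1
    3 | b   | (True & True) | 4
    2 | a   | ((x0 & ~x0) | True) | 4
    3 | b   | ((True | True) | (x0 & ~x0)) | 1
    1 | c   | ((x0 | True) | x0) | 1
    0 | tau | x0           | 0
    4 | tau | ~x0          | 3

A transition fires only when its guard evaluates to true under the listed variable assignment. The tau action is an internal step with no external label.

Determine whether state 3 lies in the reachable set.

11 transition(s) survive guard evaluation.
Layer 0: {0}
Layer 1: {4}  cumulative {0,4}
Layer 2: {2}  cumulative {0,2,4}
Layer 3: {1}  cumulative {0,1,2,4}
Reachable = {0,1,2,4}

Answer: UNREACHABLE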